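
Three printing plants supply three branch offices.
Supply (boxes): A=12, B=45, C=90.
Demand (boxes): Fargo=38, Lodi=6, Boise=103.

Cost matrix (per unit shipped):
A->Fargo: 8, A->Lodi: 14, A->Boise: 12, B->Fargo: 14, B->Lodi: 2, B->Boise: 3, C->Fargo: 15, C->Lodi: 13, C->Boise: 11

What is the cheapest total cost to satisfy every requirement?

Optimal allocation:
  A to Fargo: 12 × 8 = 96
  B to Lodi: 6 × 2 = 12
  B to Boise: 39 × 3 = 117
  C to Fargo: 26 × 15 = 390
  C to Boise: 64 × 11 = 704
Total = 96 + 12 + 117 + 390 + 704 = 1319.
(Supply check: A ships 12; B ships 45; C ships 90.)

1319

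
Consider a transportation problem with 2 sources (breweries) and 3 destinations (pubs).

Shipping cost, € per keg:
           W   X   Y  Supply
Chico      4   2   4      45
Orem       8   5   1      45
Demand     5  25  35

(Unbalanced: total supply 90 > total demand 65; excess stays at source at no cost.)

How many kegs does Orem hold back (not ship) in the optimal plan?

Minimum-cost shipments:
  Chico to W: 5 × €4 = €20
  Chico to X: 25 × €2 = €50
  Orem to Y: 35 × €1 = €35
Total cost = €105.
Orem ships 35 of its 45, leaving 10.

10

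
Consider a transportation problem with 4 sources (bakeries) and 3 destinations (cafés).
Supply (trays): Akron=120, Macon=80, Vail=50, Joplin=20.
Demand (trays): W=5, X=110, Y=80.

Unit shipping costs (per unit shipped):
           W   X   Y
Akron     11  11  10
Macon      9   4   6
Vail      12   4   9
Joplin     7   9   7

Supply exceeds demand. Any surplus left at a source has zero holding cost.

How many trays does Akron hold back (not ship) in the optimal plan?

An optimal plan:
  Akron->Y: 45 trays
  Macon->X: 60 trays
  Macon->Y: 20 trays
  Vail->X: 50 trays
  Joplin->W: 5 trays
  Joplin->Y: 15 trays
Total cost = 1150.
Akron ships 45 of its 120, leaving 75.

75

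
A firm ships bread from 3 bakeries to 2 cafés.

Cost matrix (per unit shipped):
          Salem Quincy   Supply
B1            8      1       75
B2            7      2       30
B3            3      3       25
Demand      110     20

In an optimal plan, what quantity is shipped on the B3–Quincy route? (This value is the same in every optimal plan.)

0

The minimum-cost plan:
  B1–Salem: 55 × 8 = 440
  B1–Quincy: 20 × 1 = 20
  B2–Salem: 30 × 7 = 210
  B3–Salem: 25 × 3 = 75
Total cost = 745.
The route B3→Quincy is not used.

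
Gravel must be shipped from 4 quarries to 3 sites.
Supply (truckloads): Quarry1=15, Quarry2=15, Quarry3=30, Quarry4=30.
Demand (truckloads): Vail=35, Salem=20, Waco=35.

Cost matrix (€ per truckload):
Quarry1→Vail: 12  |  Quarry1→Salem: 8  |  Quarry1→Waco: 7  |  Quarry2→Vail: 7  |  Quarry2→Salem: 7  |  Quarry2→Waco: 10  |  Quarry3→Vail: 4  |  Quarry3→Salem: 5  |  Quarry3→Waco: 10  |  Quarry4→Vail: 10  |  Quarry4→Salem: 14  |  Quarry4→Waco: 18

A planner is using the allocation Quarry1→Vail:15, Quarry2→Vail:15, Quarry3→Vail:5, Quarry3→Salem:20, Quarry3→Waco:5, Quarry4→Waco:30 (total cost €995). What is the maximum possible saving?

Current plan cost = 15·12 + 15·7 + 5·4 + 20·5 + 5·10 + 30·18 = €995.
Optimal plan:
  Quarry1–Waco: 15 × €7 = €105
  Quarry2–Waco: 15 × €10 = €150
  Quarry3–Vail: 5 × €4 = €20
  Quarry3–Salem: 20 × €5 = €100
  Quarry3–Waco: 5 × €10 = €50
  Quarry4–Vail: 30 × €10 = €300
Optimal cost = €725.
Saving = 995 − 725 = €270.

270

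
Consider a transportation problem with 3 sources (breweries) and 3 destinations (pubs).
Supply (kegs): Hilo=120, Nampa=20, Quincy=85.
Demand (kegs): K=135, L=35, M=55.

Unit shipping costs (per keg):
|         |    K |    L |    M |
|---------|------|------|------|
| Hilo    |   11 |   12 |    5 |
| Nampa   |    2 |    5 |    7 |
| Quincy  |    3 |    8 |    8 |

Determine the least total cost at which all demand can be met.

A cheapest plan:
  Hilo–K: 30 × 11 = 330
  Hilo–L: 35 × 12 = 420
  Hilo–M: 55 × 5 = 275
  Nampa–K: 20 × 2 = 40
  Quincy–K: 85 × 3 = 255
Total = 330 + 420 + 275 + 40 + 255 = 1320.
(Supply check: Hilo ships 120; Nampa ships 20; Quincy ships 85.)

1320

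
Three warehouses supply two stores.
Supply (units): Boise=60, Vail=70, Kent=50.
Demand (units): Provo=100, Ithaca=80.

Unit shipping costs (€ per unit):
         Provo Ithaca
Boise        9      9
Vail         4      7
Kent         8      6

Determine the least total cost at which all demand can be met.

1120

A cheapest plan:
  Boise→Provo: 30 × €9 = €270
  Boise→Ithaca: 30 × €9 = €270
  Vail→Provo: 70 × €4 = €280
  Kent→Ithaca: 50 × €6 = €300
Total = 270 + 270 + 280 + 300 = €1120.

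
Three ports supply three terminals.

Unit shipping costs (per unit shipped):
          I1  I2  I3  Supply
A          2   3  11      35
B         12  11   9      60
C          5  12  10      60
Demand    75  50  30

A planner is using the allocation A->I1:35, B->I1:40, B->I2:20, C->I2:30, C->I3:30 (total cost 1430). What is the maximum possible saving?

440

Current plan cost = 35·2 + 40·12 + 20·11 + 30·12 + 30·10 = 1430.
Optimal plan:
  A->I1: 15 × 2 = 30
  A->I2: 20 × 3 = 60
  B->I2: 30 × 11 = 330
  B->I3: 30 × 9 = 270
  C->I1: 60 × 5 = 300
Optimal cost = 990.
Saving = 1430 − 990 = 440.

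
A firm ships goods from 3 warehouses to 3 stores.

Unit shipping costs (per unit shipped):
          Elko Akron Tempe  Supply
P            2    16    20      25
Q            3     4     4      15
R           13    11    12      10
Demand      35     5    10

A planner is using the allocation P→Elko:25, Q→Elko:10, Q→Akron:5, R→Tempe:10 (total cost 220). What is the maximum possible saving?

5

Current plan cost = 25·2 + 10·3 + 5·4 + 10·12 = 220.
Optimal plan:
  P to Elko: 25 × 2 = 50
  Q to Elko: 10 × 3 = 30
  Q to Tempe: 5 × 4 = 20
  R to Akron: 5 × 11 = 55
  R to Tempe: 5 × 12 = 60
Optimal cost = 215.
Saving = 220 − 215 = 5.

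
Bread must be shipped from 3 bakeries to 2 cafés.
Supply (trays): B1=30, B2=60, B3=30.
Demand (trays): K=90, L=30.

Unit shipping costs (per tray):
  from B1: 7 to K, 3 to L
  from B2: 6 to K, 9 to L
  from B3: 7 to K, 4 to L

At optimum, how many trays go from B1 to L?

Solving gives:
  B1->L: 30 × 3 = 90
  B2->K: 60 × 6 = 360
  B3->K: 30 × 7 = 210
Total cost = 660.
So B1→L carries 30 trays.

30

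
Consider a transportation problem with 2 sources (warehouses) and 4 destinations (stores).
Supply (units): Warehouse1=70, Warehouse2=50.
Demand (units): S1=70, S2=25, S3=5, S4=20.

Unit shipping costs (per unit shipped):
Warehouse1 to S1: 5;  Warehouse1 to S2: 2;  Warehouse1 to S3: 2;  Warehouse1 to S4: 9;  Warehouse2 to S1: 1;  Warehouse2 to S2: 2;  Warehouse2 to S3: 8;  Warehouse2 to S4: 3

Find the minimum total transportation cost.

A cheapest plan:
  Warehouse1->S1: 40 units
  Warehouse1->S2: 25 units
  Warehouse1->S3: 5 units
  Warehouse2->S1: 30 units
  Warehouse2->S4: 20 units
Total cost = 350.
(Supply check: Warehouse1 ships 70; Warehouse2 ships 50.)

350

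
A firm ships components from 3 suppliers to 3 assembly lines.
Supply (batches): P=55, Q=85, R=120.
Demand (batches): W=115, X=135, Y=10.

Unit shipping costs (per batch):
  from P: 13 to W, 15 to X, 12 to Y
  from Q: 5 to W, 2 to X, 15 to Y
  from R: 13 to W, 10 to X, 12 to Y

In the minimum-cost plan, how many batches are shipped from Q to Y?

Solving gives:
  P to W: 45 × 13 = 585
  P to Y: 10 × 12 = 120
  Q to X: 85 × 2 = 170
  R to W: 70 × 13 = 910
  R to X: 50 × 10 = 500
Total cost = 2285.
The route Q→Y is not used.

0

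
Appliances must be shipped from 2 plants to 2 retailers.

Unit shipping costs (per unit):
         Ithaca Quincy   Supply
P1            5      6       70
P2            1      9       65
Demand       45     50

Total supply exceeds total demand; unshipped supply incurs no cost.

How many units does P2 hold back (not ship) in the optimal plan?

An optimal plan:
  P1 to Quincy: 50 × 6 = 300
  P2 to Ithaca: 45 × 1 = 45
Total cost = 345.
P2 ships 45 of its 65, leaving 20.

20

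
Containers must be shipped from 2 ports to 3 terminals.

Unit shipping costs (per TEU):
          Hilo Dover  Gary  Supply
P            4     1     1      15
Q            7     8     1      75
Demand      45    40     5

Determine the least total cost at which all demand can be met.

An optimal shipping plan:
  P to Dover: 15 × 1 = 15
  Q to Hilo: 45 × 7 = 315
  Q to Dover: 25 × 8 = 200
  Q to Gary: 5 × 1 = 5
Total = 15 + 315 + 200 + 5 = 535.

535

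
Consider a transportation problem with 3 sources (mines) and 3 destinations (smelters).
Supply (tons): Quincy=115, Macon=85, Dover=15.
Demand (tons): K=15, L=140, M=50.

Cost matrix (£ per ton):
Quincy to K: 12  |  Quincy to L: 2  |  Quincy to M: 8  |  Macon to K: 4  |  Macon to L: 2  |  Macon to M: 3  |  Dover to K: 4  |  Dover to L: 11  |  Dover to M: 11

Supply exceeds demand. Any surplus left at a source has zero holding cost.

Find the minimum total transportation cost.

An optimal shipping plan:
  Quincy->L: 115 × £2 = £230
  Macon->K: 10 × £4 = £40
  Macon->L: 25 × £2 = £50
  Macon->M: 50 × £3 = £150
  Dover->K: 5 × £4 = £20
Total = 230 + 40 + 50 + 150 + 20 = £490.
(Supply check: Quincy ships 115; Macon ships 85; Dover ships 5.)

490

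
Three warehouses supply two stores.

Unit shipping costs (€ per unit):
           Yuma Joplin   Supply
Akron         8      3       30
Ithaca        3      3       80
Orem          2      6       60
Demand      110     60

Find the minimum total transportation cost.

An optimal shipping plan:
  Akron→Joplin: 30 × €3 = €90
  Ithaca→Yuma: 50 × €3 = €150
  Ithaca→Joplin: 30 × €3 = €90
  Orem→Yuma: 60 × €2 = €120
Total = 90 + 150 + 90 + 120 = €450.

450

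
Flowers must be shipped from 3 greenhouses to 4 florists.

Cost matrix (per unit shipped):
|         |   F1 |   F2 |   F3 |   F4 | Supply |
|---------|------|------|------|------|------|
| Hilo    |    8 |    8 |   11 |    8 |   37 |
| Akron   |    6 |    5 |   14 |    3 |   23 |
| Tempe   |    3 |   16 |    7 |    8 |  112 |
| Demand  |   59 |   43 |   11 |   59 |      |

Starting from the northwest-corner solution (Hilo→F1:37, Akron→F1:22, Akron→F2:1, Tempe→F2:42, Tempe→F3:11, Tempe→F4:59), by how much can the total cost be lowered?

687

Current plan cost = 37·8 + 22·6 + 1·5 + 42·16 + 11·7 + 59·8 = 1654.
Optimal plan:
  Hilo to F2: 37 × 8 = 296
  Akron to F2: 6 × 5 = 30
  Akron to F4: 17 × 3 = 51
  Tempe to F1: 59 × 3 = 177
  Tempe to F3: 11 × 7 = 77
  Tempe to F4: 42 × 8 = 336
Optimal cost = 967.
Saving = 1654 − 967 = 687.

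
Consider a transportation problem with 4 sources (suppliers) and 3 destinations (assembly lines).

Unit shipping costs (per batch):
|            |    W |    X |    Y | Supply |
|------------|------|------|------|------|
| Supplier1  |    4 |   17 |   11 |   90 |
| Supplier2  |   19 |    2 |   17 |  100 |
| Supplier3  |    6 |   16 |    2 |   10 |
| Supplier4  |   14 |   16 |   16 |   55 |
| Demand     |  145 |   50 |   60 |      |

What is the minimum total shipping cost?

2100

A cheapest plan:
  Supplier1→W: 90 batches
  Supplier2→X: 50 batches
  Supplier2→Y: 50 batches
  Supplier3→Y: 10 batches
  Supplier4→W: 55 batches
Total cost = 2100.
(Supply check: Supplier1 ships 90; Supplier2 ships 100; Supplier3 ships 10; Supplier4 ships 55.)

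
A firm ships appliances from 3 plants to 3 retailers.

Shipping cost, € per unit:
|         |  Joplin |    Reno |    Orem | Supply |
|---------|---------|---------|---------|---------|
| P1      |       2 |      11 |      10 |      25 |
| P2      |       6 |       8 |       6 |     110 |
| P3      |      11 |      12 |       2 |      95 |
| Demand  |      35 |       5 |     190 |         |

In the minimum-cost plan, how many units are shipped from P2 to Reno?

5

Solving gives:
  P1->Joplin: 25 units
  P2->Joplin: 10 units
  P2->Reno: 5 units
  P2->Orem: 95 units
  P3->Orem: 95 units
Total cost = €910.
So P2→Reno carries 5 units.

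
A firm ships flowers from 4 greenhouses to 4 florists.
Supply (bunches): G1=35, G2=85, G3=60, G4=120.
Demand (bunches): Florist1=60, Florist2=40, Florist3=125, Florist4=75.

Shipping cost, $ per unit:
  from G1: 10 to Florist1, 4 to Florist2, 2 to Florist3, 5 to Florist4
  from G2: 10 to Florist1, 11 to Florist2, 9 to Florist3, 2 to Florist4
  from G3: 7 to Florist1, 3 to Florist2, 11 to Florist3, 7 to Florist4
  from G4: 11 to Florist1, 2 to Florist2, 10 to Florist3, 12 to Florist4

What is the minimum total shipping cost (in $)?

1610

An optimal shipping plan:
  G1->Florist3: 35 × $2 = $70
  G2->Florist3: 10 × $9 = $90
  G2->Florist4: 75 × $2 = $150
  G3->Florist1: 60 × $7 = $420
  G4->Florist2: 40 × $2 = $80
  G4->Florist3: 80 × $10 = $800
Total = 70 + 90 + 150 + 420 + 80 + 800 = $1610.
(Supply check: G1 ships 35; G2 ships 85; G3 ships 60; G4 ships 120.)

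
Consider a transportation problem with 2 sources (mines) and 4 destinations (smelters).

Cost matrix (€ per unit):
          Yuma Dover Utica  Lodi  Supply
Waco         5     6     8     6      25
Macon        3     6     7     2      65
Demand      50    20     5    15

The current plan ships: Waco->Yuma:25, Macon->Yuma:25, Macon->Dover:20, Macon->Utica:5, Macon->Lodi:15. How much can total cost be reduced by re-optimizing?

45

Current plan cost = 25·5 + 25·3 + 20·6 + 5·7 + 15·2 = €385.
Optimal plan:
  Waco->Dover: 20 × €6 = €120
  Waco->Utica: 5 × €8 = €40
  Macon->Yuma: 50 × €3 = €150
  Macon->Lodi: 15 × €2 = €30
Optimal cost = €340.
Saving = 385 − 340 = €45.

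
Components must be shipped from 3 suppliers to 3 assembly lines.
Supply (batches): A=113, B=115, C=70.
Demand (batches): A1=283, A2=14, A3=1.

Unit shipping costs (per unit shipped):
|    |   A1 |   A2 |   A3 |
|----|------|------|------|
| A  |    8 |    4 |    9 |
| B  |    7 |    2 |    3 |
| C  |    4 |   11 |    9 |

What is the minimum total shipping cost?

An optimal shipping plan:
  A–A1: 113 × 8 = 904
  B–A1: 100 × 7 = 700
  B–A2: 14 × 2 = 28
  B–A3: 1 × 3 = 3
  C–A1: 70 × 4 = 280
Total = 904 + 700 + 28 + 3 + 280 = 1915.

1915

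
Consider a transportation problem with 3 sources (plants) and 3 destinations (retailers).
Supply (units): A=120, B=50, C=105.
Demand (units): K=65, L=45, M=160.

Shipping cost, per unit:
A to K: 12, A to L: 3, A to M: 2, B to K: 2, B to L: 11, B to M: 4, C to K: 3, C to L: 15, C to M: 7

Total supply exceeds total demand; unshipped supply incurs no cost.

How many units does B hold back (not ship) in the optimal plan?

An optimal plan:
  A→L: 45 × 3 = 135
  A→M: 75 × 2 = 150
  B→M: 50 × 4 = 200
  C→K: 65 × 3 = 195
  C→M: 35 × 7 = 245
Total cost = 925.
B ships 50 of its 50, leaving 0.

0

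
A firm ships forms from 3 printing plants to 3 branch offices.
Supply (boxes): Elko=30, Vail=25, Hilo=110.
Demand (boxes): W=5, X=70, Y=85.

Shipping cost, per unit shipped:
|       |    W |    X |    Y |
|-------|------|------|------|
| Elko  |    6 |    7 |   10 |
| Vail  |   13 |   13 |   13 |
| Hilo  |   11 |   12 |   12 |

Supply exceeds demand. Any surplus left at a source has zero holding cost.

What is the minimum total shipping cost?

An optimal shipping plan:
  Elko->X: 30 boxes
  Vail->X: 20 boxes
  Hilo->W: 5 boxes
  Hilo->X: 20 boxes
  Hilo->Y: 85 boxes
Total cost = 1785.
(Supply check: Elko ships 30; Vail ships 20; Hilo ships 110.)

1785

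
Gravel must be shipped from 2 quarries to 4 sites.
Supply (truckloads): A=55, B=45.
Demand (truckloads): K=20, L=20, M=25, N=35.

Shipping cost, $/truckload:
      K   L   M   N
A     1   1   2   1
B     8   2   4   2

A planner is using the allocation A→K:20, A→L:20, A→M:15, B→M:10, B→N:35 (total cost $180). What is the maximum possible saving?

10

Current plan cost = 20·1 + 20·1 + 15·2 + 10·4 + 35·2 = $180.
Optimal plan:
  A to K: 20 × $1 = $20
  A to L: 10 × $1 = $10
  A to M: 25 × $2 = $50
  B to L: 10 × $2 = $20
  B to N: 35 × $2 = $70
Optimal cost = $170.
Saving = 180 − 170 = $10.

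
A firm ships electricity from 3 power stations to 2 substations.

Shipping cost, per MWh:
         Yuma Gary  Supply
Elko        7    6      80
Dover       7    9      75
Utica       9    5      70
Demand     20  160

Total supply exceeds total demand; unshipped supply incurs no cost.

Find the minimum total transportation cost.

1060

Optimal allocation:
  Elko to Gary: 80 × 6 = 480
  Dover to Yuma: 20 × 7 = 140
  Dover to Gary: 10 × 9 = 90
  Utica to Gary: 70 × 5 = 350
Total = 480 + 140 + 90 + 350 = 1060.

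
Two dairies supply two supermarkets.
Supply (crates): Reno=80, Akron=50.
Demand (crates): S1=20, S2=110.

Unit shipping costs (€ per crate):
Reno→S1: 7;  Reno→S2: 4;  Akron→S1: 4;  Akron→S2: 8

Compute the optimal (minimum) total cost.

One minimum-cost allocation:
  Reno->S2: 80 crates
  Akron->S1: 20 crates
  Akron->S2: 30 crates
Total cost = €640.

640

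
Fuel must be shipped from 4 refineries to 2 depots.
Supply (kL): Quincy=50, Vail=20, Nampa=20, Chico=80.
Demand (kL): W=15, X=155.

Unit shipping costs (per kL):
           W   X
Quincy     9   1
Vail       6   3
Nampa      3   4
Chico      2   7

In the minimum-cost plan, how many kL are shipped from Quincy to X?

50

Optimal shipments:
  Quincy→X: 50 × 1 = 50
  Vail→X: 20 × 3 = 60
  Nampa→X: 20 × 4 = 80
  Chico→W: 15 × 2 = 30
  Chico→X: 65 × 7 = 455
Total cost = 675.
So Quincy→X carries 50 kL.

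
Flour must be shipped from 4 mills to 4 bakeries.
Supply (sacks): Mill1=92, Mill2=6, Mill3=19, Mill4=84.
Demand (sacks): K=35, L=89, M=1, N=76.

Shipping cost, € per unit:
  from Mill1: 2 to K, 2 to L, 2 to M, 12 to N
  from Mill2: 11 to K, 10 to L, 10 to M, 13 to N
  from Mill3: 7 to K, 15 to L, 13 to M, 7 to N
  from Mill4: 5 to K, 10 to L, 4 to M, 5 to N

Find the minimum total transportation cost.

Optimal allocation:
  Mill1 to K: 9 × €2 = €18
  Mill1 to L: 83 × €2 = €166
  Mill2 to L: 6 × €10 = €60
  Mill3 to K: 19 × €7 = €133
  Mill4 to K: 7 × €5 = €35
  Mill4 to M: 1 × €4 = €4
  Mill4 to N: 76 × €5 = €380
Total = 18 + 166 + 60 + 133 + 35 + 4 + 380 = €796.

796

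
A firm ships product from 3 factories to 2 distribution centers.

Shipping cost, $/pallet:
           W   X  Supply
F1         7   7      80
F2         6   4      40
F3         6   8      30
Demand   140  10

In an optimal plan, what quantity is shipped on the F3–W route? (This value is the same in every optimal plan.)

Solving gives:
  F1–W: 80 × $7 = $560
  F2–W: 30 × $6 = $180
  F2–X: 10 × $4 = $40
  F3–W: 30 × $6 = $180
Total cost = $960.
So F3→W carries 30 pallets.

30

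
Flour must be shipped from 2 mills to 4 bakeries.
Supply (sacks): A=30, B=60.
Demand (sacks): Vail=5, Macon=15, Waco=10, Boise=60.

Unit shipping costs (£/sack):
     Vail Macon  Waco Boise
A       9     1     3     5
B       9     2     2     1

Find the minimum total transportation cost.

150

One minimum-cost allocation:
  A->Vail: 5 sacks
  A->Macon: 15 sacks
  A->Waco: 10 sacks
  B->Boise: 60 sacks
Total cost = £150.
(Supply check: A ships 30; B ships 60.)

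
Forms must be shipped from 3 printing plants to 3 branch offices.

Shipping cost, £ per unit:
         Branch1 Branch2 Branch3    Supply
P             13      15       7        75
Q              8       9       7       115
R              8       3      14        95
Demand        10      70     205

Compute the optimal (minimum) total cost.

1830

A cheapest plan:
  P→Branch3: 75 × £7 = £525
  Q→Branch3: 115 × £7 = £805
  R→Branch1: 10 × £8 = £80
  R→Branch2: 70 × £3 = £210
  R→Branch3: 15 × £14 = £210
Total = 525 + 805 + 80 + 210 + 210 = £1830.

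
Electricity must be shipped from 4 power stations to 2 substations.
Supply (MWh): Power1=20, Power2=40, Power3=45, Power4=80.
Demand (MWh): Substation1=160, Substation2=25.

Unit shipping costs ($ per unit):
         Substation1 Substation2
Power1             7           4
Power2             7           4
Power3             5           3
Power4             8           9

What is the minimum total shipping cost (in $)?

1210

A cheapest plan:
  Power1->Substation1: 20 × $7 = $140
  Power2->Substation1: 15 × $7 = $105
  Power2->Substation2: 25 × $4 = $100
  Power3->Substation1: 45 × $5 = $225
  Power4->Substation1: 80 × $8 = $640
Total = 140 + 105 + 100 + 225 + 640 = $1210.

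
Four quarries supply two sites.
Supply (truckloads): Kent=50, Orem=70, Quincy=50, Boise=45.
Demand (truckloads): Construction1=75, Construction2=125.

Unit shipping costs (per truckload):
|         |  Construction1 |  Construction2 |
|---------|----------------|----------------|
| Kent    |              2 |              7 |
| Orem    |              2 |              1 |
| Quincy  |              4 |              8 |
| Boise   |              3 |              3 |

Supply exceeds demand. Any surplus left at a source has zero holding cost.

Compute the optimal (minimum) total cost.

A cheapest plan:
  Kent–Construction1: 50 truckloads
  Orem–Construction2: 70 truckloads
  Quincy–Construction1: 25 truckloads
  Quincy–Construction2: 10 truckloads
  Boise–Construction2: 45 truckloads
Total cost = 485.
(Supply check: Kent ships 50; Orem ships 70; Quincy ships 35; Boise ships 45.)

485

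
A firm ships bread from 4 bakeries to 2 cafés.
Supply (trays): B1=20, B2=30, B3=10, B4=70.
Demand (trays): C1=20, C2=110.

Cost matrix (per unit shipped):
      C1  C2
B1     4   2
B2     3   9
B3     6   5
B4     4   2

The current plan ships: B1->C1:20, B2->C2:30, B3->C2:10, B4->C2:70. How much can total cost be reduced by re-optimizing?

Current plan cost = 20·4 + 30·9 + 10·5 + 70·2 = 540.
Optimal plan:
  B1–C2: 20 trays
  B2–C1: 20 trays
  B2–C2: 10 trays
  B3–C2: 10 trays
  B4–C2: 70 trays
Optimal cost = 380.
Saving = 540 − 380 = 160.

160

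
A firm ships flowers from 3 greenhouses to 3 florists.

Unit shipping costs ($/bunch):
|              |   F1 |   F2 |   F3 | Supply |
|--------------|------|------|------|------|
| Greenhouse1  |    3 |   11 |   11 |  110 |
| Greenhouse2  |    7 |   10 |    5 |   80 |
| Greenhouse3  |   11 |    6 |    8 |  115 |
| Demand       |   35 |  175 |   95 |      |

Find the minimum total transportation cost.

2020

One minimum-cost allocation:
  Greenhouse1–F1: 35 × $3 = $105
  Greenhouse1–F2: 60 × $11 = $660
  Greenhouse1–F3: 15 × $11 = $165
  Greenhouse2–F3: 80 × $5 = $400
  Greenhouse3–F2: 115 × $6 = $690
Total = 105 + 660 + 165 + 400 + 690 = $2020.
(Supply check: Greenhouse1 ships 110; Greenhouse2 ships 80; Greenhouse3 ships 115.)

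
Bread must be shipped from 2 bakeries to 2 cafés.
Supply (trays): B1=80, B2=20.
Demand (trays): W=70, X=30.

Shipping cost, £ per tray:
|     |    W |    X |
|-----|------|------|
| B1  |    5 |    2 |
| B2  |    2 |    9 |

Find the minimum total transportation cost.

350

An optimal shipping plan:
  B1 to W: 50 trays
  B1 to X: 30 trays
  B2 to W: 20 trays
Total cost = £350.
(Supply check: B1 ships 80; B2 ships 20.)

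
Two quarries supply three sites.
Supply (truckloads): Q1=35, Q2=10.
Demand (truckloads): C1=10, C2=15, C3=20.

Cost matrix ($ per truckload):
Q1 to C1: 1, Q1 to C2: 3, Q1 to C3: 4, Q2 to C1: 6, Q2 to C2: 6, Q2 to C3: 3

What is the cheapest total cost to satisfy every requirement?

125

One minimum-cost allocation:
  Q1–C1: 10 × $1 = $10
  Q1–C2: 15 × $3 = $45
  Q1–C3: 10 × $4 = $40
  Q2–C3: 10 × $3 = $30
Total = 10 + 45 + 40 + 30 = $125.
(Supply check: Q1 ships 35; Q2 ships 10.)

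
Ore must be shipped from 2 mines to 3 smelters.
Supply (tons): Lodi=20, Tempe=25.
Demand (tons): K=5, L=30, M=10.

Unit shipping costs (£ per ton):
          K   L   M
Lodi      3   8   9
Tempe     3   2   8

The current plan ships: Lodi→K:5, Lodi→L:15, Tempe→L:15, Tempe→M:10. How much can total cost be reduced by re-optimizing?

Current plan cost = 5·3 + 15·8 + 15·2 + 10·8 = £245.
Optimal plan:
  Lodi→K: 5 × £3 = £15
  Lodi→L: 5 × £8 = £40
  Lodi→M: 10 × £9 = £90
  Tempe→L: 25 × £2 = £50
Optimal cost = £195.
Saving = 245 − 195 = £50.

50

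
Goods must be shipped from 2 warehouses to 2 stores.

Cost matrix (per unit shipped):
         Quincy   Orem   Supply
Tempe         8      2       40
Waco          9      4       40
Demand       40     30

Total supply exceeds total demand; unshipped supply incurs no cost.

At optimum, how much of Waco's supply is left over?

Minimum-cost shipments:
  Tempe–Quincy: 10 × 8 = 80
  Tempe–Orem: 30 × 2 = 60
  Waco–Quincy: 30 × 9 = 270
Total cost = 410.
Waco ships 30 of its 40, leaving 10.

10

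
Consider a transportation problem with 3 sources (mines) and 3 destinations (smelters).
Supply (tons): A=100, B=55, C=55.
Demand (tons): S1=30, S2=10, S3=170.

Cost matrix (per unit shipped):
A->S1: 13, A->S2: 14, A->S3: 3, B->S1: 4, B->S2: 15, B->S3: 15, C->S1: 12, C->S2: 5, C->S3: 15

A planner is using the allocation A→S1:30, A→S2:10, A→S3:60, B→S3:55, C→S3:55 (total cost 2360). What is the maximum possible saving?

Current plan cost = 30·13 + 10·14 + 60·3 + 55·15 + 55·15 = 2360.
Optimal plan:
  A to S3: 100 × 3 = 300
  B to S1: 30 × 4 = 120
  B to S3: 25 × 15 = 375
  C to S2: 10 × 5 = 50
  C to S3: 45 × 15 = 675
Optimal cost = 1520.
Saving = 2360 − 1520 = 840.

840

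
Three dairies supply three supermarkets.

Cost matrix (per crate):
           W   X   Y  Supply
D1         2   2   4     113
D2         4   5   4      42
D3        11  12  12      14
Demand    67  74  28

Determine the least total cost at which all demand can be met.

Optimal allocation:
  D1 to W: 39 × 2 = 78
  D1 to X: 74 × 2 = 148
  D2 to W: 14 × 4 = 56
  D2 to Y: 28 × 4 = 112
  D3 to W: 14 × 11 = 154
Total = 78 + 148 + 56 + 112 + 154 = 548.

548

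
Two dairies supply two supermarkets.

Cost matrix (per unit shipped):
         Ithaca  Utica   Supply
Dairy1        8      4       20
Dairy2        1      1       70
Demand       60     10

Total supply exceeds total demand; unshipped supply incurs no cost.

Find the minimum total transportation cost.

70

An optimal shipping plan:
  Dairy2->Ithaca: 60 × 1 = 60
  Dairy2->Utica: 10 × 1 = 10
Total = 60 + 10 = 70.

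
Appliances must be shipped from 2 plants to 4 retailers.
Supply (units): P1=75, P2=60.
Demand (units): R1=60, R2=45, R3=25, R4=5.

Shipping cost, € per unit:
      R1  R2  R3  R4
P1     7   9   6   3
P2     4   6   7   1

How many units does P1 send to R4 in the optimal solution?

The minimum-cost plan:
  P1–R1: 45 × €7 = €315
  P1–R3: 25 × €6 = €150
  P1–R4: 5 × €3 = €15
  P2–R1: 15 × €4 = €60
  P2–R2: 45 × €6 = €270
Total cost = €810.
So P1→R4 carries 5 units.

5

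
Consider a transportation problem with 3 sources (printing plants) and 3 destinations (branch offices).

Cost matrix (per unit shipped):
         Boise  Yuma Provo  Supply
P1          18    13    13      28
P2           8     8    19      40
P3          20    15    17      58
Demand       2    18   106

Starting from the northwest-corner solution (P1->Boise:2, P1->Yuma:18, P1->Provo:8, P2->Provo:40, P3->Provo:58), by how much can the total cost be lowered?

230

Current plan cost = 2·18 + 18·13 + 8·13 + 40·19 + 58·17 = 2120.
Optimal plan:
  P1->Provo: 28 × 13 = 364
  P2->Boise: 2 × 8 = 16
  P2->Yuma: 18 × 8 = 144
  P2->Provo: 20 × 19 = 380
  P3->Provo: 58 × 17 = 986
Optimal cost = 1890.
Saving = 2120 − 1890 = 230.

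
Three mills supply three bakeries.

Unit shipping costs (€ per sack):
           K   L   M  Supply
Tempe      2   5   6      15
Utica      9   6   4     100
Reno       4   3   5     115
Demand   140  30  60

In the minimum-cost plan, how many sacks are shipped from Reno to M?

0

Optimal shipments:
  Tempe to K: 15 × €2 = €30
  Utica to K: 10 × €9 = €90
  Utica to L: 30 × €6 = €180
  Utica to M: 60 × €4 = €240
  Reno to K: 115 × €4 = €460
Total cost = €1000.
The route Reno→M is not used.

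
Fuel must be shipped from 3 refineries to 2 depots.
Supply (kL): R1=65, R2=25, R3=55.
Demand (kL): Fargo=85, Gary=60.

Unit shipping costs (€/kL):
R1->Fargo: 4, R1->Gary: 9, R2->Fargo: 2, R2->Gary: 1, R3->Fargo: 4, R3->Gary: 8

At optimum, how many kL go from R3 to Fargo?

The minimum-cost plan:
  R1->Fargo: 65 × €4 = €260
  R2->Gary: 25 × €1 = €25
  R3->Fargo: 20 × €4 = €80
  R3->Gary: 35 × €8 = €280
Total cost = €645.
So R3→Fargo carries 20 kL.

20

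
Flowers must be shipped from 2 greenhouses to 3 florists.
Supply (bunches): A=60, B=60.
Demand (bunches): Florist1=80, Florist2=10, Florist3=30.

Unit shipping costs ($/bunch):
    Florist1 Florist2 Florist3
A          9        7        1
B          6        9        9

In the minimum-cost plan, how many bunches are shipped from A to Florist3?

30

Optimal shipments:
  A→Florist1: 20 × $9 = $180
  A→Florist2: 10 × $7 = $70
  A→Florist3: 30 × $1 = $30
  B→Florist1: 60 × $6 = $360
Total cost = $640.
So A→Florist3 carries 30 bunches.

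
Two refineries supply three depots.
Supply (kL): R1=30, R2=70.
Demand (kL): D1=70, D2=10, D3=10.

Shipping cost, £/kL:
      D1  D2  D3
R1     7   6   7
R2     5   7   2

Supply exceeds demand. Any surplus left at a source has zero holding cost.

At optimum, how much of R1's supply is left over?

An optimal plan:
  R1→D1: 10 × £7 = £70
  R1→D2: 10 × £6 = £60
  R2→D1: 60 × £5 = £300
  R2→D3: 10 × £2 = £20
Total cost = £450.
R1 ships 20 of its 30, leaving 10.

10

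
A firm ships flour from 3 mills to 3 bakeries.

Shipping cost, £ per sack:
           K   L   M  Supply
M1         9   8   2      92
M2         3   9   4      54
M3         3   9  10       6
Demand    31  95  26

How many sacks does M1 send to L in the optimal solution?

The minimum-cost plan:
  M1–L: 66 × £8 = £528
  M1–M: 26 × £2 = £52
  M2–K: 31 × £3 = £93
  M2–L: 23 × £9 = £207
  M3–L: 6 × £9 = £54
Total cost = £934.
So M1→L carries 66 sacks.

66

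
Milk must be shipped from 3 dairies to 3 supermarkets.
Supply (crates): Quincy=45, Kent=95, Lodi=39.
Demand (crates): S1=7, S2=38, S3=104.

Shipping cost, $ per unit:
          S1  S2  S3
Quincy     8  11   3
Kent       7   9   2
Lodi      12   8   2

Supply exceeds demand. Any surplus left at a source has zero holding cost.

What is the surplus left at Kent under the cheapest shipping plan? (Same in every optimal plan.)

0

Minimum-cost shipments:
  Quincy→S3: 15 × $3 = $45
  Kent→S1: 7 × $7 = $49
  Kent→S3: 88 × $2 = $176
  Lodi→S2: 38 × $8 = $304
  Lodi→S3: 1 × $2 = $2
Total cost = $576.
Kent ships 95 of its 95, leaving 0.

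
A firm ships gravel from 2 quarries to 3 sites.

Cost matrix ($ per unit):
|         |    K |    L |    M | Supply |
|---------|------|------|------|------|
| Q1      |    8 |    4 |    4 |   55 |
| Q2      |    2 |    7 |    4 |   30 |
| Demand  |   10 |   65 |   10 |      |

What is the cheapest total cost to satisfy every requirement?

An optimal shipping plan:
  Q1 to L: 55 truckloads
  Q2 to K: 10 truckloads
  Q2 to L: 10 truckloads
  Q2 to M: 10 truckloads
Total cost = $350.

350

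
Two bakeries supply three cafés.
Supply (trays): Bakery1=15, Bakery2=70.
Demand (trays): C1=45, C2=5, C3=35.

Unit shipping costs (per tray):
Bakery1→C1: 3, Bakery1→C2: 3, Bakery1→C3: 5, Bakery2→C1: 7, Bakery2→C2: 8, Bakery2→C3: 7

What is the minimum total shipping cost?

535

One minimum-cost allocation:
  Bakery1 to C1: 10 × 3 = 30
  Bakery1 to C2: 5 × 3 = 15
  Bakery2 to C1: 35 × 7 = 245
  Bakery2 to C3: 35 × 7 = 245
Total = 30 + 15 + 245 + 245 = 535.
(Supply check: Bakery1 ships 15; Bakery2 ships 70.)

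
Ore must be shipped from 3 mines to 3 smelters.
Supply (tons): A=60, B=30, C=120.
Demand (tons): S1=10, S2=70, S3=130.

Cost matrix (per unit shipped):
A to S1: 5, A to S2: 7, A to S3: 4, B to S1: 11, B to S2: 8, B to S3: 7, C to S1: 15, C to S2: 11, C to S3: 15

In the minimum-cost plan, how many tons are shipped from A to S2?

The minimum-cost plan:
  A to S3: 60 × 4 = 240
  B to S3: 30 × 7 = 210
  C to S1: 10 × 15 = 150
  C to S2: 70 × 11 = 770
  C to S3: 40 × 15 = 600
Total cost = 1970.
The route A→S2 is not used.

0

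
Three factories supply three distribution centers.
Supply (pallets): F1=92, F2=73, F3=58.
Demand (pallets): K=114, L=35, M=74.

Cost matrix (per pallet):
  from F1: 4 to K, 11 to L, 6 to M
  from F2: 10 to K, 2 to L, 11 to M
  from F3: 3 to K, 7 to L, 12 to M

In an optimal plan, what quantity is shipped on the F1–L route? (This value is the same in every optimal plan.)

0

Optimal shipments:
  F1->K: 56 × 4 = 224
  F1->M: 36 × 6 = 216
  F2->L: 35 × 2 = 70
  F2->M: 38 × 11 = 418
  F3->K: 58 × 3 = 174
Total cost = 1102.
The route F1→L is not used.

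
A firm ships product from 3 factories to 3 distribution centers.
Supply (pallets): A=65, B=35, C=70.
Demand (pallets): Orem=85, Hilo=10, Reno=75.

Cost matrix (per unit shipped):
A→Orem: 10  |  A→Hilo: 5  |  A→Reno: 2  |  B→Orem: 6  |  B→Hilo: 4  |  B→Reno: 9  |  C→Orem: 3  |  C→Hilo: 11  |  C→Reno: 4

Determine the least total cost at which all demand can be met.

One minimum-cost allocation:
  A–Reno: 65 pallets
  B–Orem: 25 pallets
  B–Hilo: 10 pallets
  C–Orem: 60 pallets
  C–Reno: 10 pallets
Total cost = 540.
(Supply check: A ships 65; B ships 35; C ships 70.)

540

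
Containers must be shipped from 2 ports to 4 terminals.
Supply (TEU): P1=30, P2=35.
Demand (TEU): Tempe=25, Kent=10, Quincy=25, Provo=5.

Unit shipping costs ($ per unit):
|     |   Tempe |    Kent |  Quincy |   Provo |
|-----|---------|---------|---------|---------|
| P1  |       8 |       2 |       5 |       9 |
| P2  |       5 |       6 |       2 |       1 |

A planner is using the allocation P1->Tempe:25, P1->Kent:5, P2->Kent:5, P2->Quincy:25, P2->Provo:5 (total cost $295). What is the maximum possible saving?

35

Current plan cost = 25·8 + 5·2 + 5·6 + 25·2 + 5·1 = $295.
Optimal plan:
  P1–Tempe: 20 × $8 = $160
  P1–Kent: 10 × $2 = $20
  P2–Tempe: 5 × $5 = $25
  P2–Quincy: 25 × $2 = $50
  P2–Provo: 5 × $1 = $5
Optimal cost = $260.
Saving = 295 − 260 = $35.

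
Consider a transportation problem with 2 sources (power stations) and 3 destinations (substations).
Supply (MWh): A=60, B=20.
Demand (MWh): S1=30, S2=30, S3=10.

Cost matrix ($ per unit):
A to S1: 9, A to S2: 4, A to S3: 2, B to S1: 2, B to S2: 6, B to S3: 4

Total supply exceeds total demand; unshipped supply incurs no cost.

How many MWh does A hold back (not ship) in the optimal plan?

An optimal plan:
  A->S1: 10 × $9 = $90
  A->S2: 30 × $4 = $120
  A->S3: 10 × $2 = $20
  B->S1: 20 × $2 = $40
Total cost = $270.
A ships 50 of its 60, leaving 10.

10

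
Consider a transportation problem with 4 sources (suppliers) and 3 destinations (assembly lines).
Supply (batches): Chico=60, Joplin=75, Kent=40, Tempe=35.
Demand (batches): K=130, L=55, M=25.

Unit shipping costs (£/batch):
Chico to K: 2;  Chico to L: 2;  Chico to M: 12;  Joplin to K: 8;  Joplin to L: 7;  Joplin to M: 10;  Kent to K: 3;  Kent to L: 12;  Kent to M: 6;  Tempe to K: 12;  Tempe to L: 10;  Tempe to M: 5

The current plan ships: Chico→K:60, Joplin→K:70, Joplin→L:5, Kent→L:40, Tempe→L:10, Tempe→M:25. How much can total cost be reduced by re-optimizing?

400

Current plan cost = 60·2 + 70·8 + 5·7 + 40·12 + 10·10 + 25·5 = £1420.
Optimal plan:
  Chico–K: 60 × £2 = £120
  Joplin–K: 30 × £8 = £240
  Joplin–L: 45 × £7 = £315
  Kent–K: 40 × £3 = £120
  Tempe–L: 10 × £10 = £100
  Tempe–M: 25 × £5 = £125
Optimal cost = £1020.
Saving = 1420 − 1020 = £400.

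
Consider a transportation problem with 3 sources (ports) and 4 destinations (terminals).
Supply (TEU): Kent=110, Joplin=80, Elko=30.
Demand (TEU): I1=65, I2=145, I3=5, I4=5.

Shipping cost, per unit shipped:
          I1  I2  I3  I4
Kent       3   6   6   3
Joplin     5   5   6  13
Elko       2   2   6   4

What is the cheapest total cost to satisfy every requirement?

910

An optimal shipping plan:
  Kent to I1: 65 × 3 = 195
  Kent to I2: 35 × 6 = 210
  Kent to I3: 5 × 6 = 30
  Kent to I4: 5 × 3 = 15
  Joplin to I2: 80 × 5 = 400
  Elko to I2: 30 × 2 = 60
Total = 195 + 210 + 30 + 15 + 400 + 60 = 910.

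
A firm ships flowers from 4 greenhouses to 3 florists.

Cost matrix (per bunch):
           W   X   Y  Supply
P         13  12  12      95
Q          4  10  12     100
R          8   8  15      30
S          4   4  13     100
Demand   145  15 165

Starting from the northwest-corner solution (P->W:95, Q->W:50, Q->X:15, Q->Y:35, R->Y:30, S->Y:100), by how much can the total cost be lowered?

1045

Current plan cost = 95·13 + 50·4 + 15·10 + 35·12 + 30·15 + 100·13 = 3755.
Optimal plan:
  P→Y: 95 × 12 = 1140
  Q→W: 60 × 4 = 240
  Q→Y: 40 × 12 = 480
  R→Y: 30 × 15 = 450
  S→W: 85 × 4 = 340
  S→X: 15 × 4 = 60
Optimal cost = 2710.
Saving = 3755 − 2710 = 1045.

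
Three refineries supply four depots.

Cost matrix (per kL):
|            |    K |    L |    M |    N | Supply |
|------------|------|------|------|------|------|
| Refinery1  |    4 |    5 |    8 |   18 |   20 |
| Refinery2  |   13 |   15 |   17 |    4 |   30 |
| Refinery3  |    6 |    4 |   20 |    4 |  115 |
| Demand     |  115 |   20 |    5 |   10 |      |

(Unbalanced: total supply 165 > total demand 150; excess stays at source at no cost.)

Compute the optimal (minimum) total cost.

One minimum-cost allocation:
  Refinery1 to K: 15 kL
  Refinery1 to M: 5 kL
  Refinery2 to K: 5 kL
  Refinery2 to N: 10 kL
  Refinery3 to K: 95 kL
  Refinery3 to L: 20 kL
Total cost = 855.

855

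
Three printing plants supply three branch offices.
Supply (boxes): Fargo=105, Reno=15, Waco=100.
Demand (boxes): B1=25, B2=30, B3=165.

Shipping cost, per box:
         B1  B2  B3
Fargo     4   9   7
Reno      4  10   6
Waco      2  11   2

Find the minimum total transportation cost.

1010

A cheapest plan:
  Fargo–B1: 25 × 4 = 100
  Fargo–B2: 30 × 9 = 270
  Fargo–B3: 50 × 7 = 350
  Reno–B3: 15 × 6 = 90
  Waco–B3: 100 × 2 = 200
Total = 100 + 270 + 350 + 90 + 200 = 1010.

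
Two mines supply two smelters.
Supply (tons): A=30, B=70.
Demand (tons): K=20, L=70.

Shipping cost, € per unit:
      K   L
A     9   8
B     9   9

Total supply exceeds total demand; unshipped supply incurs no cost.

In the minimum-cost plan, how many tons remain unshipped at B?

An optimal plan:
  A–L: 30 tons
  B–K: 20 tons
  B–L: 40 tons
Total cost = €780.
B ships 60 of its 70, leaving 10.

10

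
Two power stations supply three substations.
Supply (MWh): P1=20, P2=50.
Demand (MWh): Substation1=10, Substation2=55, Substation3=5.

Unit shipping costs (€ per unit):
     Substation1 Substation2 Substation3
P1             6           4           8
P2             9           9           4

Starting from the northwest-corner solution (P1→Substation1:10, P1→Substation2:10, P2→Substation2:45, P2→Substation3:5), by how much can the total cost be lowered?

20

Current plan cost = 10·6 + 10·4 + 45·9 + 5·4 = €525.
Optimal plan:
  P1–Substation2: 20 MWh
  P2–Substation1: 10 MWh
  P2–Substation2: 35 MWh
  P2–Substation3: 5 MWh
Optimal cost = €505.
Saving = 525 − 505 = €20.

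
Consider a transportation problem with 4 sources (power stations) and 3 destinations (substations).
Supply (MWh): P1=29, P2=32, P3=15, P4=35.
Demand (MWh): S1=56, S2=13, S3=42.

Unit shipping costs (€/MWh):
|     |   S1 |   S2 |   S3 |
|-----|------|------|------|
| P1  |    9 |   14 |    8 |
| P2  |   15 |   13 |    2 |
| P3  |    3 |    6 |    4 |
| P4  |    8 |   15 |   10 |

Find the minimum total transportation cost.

One minimum-cost allocation:
  P1 to S1: 19 MWh
  P1 to S3: 10 MWh
  P2 to S3: 32 MWh
  P3 to S1: 2 MWh
  P3 to S2: 13 MWh
  P4 to S1: 35 MWh
Total cost = €679.
(Supply check: P1 ships 29; P2 ships 32; P3 ships 15; P4 ships 35.)

679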